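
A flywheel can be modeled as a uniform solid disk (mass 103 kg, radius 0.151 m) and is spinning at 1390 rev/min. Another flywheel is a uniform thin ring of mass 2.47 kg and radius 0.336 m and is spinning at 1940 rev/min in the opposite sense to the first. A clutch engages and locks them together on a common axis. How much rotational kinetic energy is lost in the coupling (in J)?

ΔKE lost ≈ 13700 J

No external torque acts about the common axis, so total angular momentum is conserved.
Moments of inertia: I_A = ½(103)(0.151)² = 1.174 kg·m²; I_B = (2.47)(0.336)² = 0.2789 kg·m².
Taking A's sense as positive: L = (1.174)(1390) − (0.2789)(1940) = 1091 kg·m²·rpm.
Combined I = 1.174 + 0.2789 = 1.453 kg·m².
ω_f = L / I = 1091 / 1.453 = 751.0 rpm.
KE_i = ½ΣIω² = 18190 J; KE_f = ½(1.453)(78.64)² = 4493 J.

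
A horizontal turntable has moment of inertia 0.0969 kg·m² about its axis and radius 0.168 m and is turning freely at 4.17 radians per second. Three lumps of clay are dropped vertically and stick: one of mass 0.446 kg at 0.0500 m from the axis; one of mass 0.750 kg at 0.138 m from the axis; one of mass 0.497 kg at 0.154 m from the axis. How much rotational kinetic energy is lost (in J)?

energy lost ≈ 0.185 J

The added mass arrives with no angular momentum about the axis, and any external torque about the axis is negligible, so the system's angular momentum is conserved.
Added inertia Σmr² = (0.446)(0.0500)² + (0.750)(0.138)² + (0.497)(0.154)² = 0.02718 kg·m²; I_f = 0.09690 + 0.02718 = 0.1241 kg·m².
ω_f = I_p ω_i / I_f = (0.09690)(4.17) / 0.1241 = 3.256 rad/s.
KE_i = ½(0.09690)(4.170 rad/s)² = 0.8425 J; KE_f = ½(0.1241)(3.256)² = 0.6579 J.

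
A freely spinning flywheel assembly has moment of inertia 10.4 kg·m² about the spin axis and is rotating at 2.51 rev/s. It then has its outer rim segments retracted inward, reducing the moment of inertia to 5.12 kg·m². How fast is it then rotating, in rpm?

No external torque acts about the spin axis, so angular momentum is conserved.
ω₂ = I₁ω₁ / I₂ = (10.40)(2.51 rev/s) / (5.120) = 5.098 rev/s = 305.9 rpm.

ω₂ ≈ 306 rpm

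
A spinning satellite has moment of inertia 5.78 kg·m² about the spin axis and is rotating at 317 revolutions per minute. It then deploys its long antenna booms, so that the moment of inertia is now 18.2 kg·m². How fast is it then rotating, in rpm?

No external torque acts about the spin axis, so angular momentum is conserved.
ω₂ = I₁ω₁ / I₂ = (5.780)(317 rpm) / (18.20) = 100.7 rpm.

ω₂ ≈ 101 rpm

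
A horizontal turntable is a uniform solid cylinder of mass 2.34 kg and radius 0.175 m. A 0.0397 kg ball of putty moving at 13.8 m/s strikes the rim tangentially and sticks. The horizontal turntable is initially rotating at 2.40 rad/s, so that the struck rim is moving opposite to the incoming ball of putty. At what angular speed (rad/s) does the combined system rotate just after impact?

The axle reaction passes through the axle and exerts no torque about it; angular momentum about the axle is conserved through the impact.
I_p = ½(2.34)(0.175)² = 0.03583 kg·m². Taking the sense of the ball of putty's angular momentum as positive, L_{ball} = m v R = (0.0397)(13.8)(0.175) = 0.09588 kg·m²/s.
L_i = −I_p ω_p + m v R = −(0.03583)(2.40) + 0.09588 = 0.009881 kg·m²/s.
After sticking, I_f = I_p + m R² = 0.03583 + (0.0397)(0.175)² = 0.03705 kg·m².
ω_f = L_i / I_f = 0.009881 / 0.03705 = 0.2667 rad/s.

|ω_f| ≈ 0.267 rad/s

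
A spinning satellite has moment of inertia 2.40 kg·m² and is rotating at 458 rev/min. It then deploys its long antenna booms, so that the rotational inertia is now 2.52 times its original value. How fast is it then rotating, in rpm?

ω₂ ≈ 182 rpm

No external torque acts about the spin axis, so angular momentum is conserved.
I₂ = 2.52 × 2.40 = 6.048 kg·m².
ω₂ = I₁ω₁ / I₂ = (2.400)(458 rpm) / (6.048) = 181.7 rpm.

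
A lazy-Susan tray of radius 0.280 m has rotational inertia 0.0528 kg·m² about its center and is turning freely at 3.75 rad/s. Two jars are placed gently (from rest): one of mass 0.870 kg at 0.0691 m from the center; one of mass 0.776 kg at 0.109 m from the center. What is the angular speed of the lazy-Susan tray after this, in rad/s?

ω_f ≈ 2.99 rad/s

The added mass arrives with no angular momentum about the center, and any external torque about the center is negligible, so the system's angular momentum is conserved.
Added inertia Σmr² = (0.870)(0.0691)² + (0.776)(0.109)² = 0.01337 kg·m²; I_f = 0.05280 + 0.01337 = 0.06617 kg·m².
ω_f = I_p ω_i / I_f = (0.05280)(3.75) / 0.06617 = 2.992 rad/s.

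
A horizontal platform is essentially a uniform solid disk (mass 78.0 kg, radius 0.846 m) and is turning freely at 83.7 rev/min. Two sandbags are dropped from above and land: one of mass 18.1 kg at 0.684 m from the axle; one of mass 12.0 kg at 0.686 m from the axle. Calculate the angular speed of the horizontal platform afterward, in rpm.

The added mass arrives with no angular momentum about the axle, and any external torque about the axle is negligible, so the system's angular momentum is conserved.
I_p = ½(78.0)(0.846)² = 27.91 kg·m².
Added inertia Σmr² = (18.1)(0.684)² + (12.0)(0.686)² = 14.12 kg·m²; I_f = 27.91 + 14.12 = 42.03 kg·m².
ω_f = I_p ω_i / I_f = (27.91)(83.7) / 42.03 = 55.59 rpm.

ω_f ≈ 55.6 rpm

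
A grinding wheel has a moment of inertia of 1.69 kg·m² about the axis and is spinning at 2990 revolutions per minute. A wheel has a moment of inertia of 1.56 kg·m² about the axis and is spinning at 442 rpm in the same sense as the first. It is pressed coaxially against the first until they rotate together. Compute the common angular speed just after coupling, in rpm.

The coupling torques are internal; angular momentum about the shared axis is conserved.
Taking A's sense as positive: L = (1.690)(2990) + (1.560)(442) = 5743 kg·m²·rpm.
Combined I = 1.690 + 1.560 = 3.250 kg·m².
ω_f = L / I = 5743 / 3.250 = 1767 rpm.

|ω_f| ≈ 1770 rpm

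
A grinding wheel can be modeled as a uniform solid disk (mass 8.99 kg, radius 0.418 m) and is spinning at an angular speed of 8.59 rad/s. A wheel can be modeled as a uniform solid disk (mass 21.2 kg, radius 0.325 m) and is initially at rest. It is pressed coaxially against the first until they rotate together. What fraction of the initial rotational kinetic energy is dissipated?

fraction ≈ 0.588

The coupling torques are internal; angular momentum about the shared axis is conserved.
Moments of inertia: I_A = ½(8.99)(0.418)² = 0.7854 kg·m²; I_B = ½(21.2)(0.325)² = 1.120 kg·m².
Taking A's sense as positive: L = (0.7854)(8.59) = 6.746 kg·m²·rad/s.
Combined I = 0.7854 + 1.120 = 1.905 kg·m².
ω_f = L / I = 6.746 / 1.905 = 3.541 rad/s.
KE_i = ½ΣIω² = 28.98 J; KE_f = ½(1.905)(3.541)² = 11.95 J.
Fraction dissipated = (KE_i − KE_f)/KE_i = 0.5877.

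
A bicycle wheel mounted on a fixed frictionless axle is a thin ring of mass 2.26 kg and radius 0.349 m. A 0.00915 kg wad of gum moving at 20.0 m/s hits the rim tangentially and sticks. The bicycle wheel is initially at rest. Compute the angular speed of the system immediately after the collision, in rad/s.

About the axle the impulsive forces during the collision are internal, so angular momentum about that axis is conserved.
I_p = (2.26)(0.349)² = 0.2753 kg·m². Taking the sense of the wad of gum's angular momentum as positive, L_{wad} = m v R = (0.00915)(20.0)(0.349) = 0.06387 kg·m²/s.
L_i = 0 + 0.06387 = 0.06387 kg·m²/s.
After sticking, I_f = I_p + m R² = 0.2753 + (0.00915)(0.349)² = 0.2764 kg·m².
ω_f = L_i / I_f = 0.06387 / 0.2764 = 0.2311 rad/s.

|ω_f| ≈ 0.231 rad/s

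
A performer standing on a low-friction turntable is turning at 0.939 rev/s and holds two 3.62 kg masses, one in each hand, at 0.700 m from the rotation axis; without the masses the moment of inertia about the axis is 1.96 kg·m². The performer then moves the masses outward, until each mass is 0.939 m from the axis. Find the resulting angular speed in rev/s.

ω₂ ≈ 0.620 rev/s

No external torque acts about the spin axis, so angular momentum is conserved.
I₁ = 1.96 + 2(3.62)(0.700)² = 5.508 kg·m²; I₂ = 1.96 + 2(3.62)(0.939)² = 8.344 kg·m².
ω₂ = I₁ω₁ / I₂ = (5.508)(0.939 rev/s) / (8.344) = 0.6198 rev/s.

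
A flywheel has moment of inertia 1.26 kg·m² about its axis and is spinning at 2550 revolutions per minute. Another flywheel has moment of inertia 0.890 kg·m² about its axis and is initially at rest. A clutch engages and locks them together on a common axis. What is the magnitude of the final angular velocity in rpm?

The coupling torques are internal; angular momentum about the shared axis is conserved.
Taking A's sense as positive: L = (1.260)(2550) = 3213 kg·m²·rpm.
Combined I = 1.260 + 0.8900 = 2.150 kg·m².
ω_f = L / I = 3213 / 2.150 = 1494 rpm.

|ω_f| ≈ 1490 rpm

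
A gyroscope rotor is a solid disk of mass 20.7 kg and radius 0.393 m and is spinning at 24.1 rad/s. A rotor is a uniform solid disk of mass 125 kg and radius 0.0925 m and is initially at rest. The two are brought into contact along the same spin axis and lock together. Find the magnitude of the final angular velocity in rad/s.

No external torque acts about the common axis, so total angular momentum is conserved.
Moments of inertia: I_A = ½(20.7)(0.393)² = 1.599 kg·m²; I_B = ½(125)(0.0925)² = 0.5348 kg·m².
Taking A's sense as positive: L = (1.599)(24.1) = 38.52 kg·m²·rad/s.
Combined I = 1.599 + 0.5348 = 2.133 kg·m².
ω_f = L / I = 38.52 / 2.133 = 18.06 rad/s.

|ω_f| ≈ 18.1 rad/s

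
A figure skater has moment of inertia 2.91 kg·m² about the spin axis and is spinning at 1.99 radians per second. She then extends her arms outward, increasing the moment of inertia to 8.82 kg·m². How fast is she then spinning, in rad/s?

With no external torque about the axis, L is conserved: I₁ω₁ = I₂ω₂.
ω₂ = I₁ω₁ / I₂ = (2.910)(1.99 rad/s) / (8.820) = 0.6566 rad/s.

ω₂ ≈ 0.657 rad/s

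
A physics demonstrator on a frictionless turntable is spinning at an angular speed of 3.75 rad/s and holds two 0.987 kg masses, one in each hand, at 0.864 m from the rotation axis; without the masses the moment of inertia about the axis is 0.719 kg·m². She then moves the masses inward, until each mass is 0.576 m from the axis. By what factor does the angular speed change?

Angular momentum about the spin axis is conserved since the torque about it is zero.
I₁ = 0.719 + 2(0.987)(0.864)² = 2.193 kg·m²; I₂ = 0.719 + 2(0.987)(0.576)² = 1.374 kg·m².
ω₂/ω₁ = I₁/I₂ = 2.193 / 1.374 = 1.596.

ω₂/ω₁ ≈ 1.60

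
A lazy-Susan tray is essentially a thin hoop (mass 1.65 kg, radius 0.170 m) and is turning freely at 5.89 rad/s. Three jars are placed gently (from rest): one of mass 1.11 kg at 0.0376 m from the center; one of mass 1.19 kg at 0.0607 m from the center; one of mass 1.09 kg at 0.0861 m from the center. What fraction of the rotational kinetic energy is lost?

fraction ≈ 0.227

The added mass arrives with no angular momentum about the center, and any external torque about the center is negligible, so the system's angular momentum is conserved.
I_p = (1.65)(0.170)² = 0.04769 kg·m².
Added inertia Σmr² = (1.11)(0.0376)² + (1.19)(0.0607)² + (1.09)(0.0861)² = 0.01403 kg·m²; I_f = 0.04769 + 0.01403 = 0.06172 kg·m².
ω_f = I_p ω_i / I_f = (0.04769)(5.89) / 0.06172 = 4.551 rad/s.
KE_i = ½(0.04769)(5.890 rad/s)² = 0.8271 J; KE_f = ½(0.06172)(4.551)² = 0.6391 J.
Fraction lost = 0.2274.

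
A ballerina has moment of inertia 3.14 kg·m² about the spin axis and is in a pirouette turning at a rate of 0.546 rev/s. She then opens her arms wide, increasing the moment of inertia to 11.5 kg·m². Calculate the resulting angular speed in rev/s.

Angular momentum about the spin axis is conserved since the torque about it is zero.
ω₂ = I₁ω₁ / I₂ = (3.140)(0.546 rev/s) / (11.50) = 0.1491 rev/s.

ω₂ ≈ 0.149 rev/s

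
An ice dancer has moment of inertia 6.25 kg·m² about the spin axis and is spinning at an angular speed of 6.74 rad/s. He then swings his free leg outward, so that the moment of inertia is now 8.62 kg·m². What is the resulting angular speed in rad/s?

ω₂ ≈ 4.89 rad/s

With no external torque about the axis, L is conserved: I₁ω₁ = I₂ω₂.
ω₂ = I₁ω₁ / I₂ = (6.250)(6.74 rad/s) / (8.620) = 4.887 rad/s.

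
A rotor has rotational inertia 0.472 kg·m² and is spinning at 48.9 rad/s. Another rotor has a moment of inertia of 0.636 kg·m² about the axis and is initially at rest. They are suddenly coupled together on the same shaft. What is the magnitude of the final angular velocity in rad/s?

No external torque acts about the common axis, so total angular momentum is conserved.
Taking A's sense as positive: L = (0.4720)(48.9) = 23.08 kg·m²·rad/s.
Combined I = 0.4720 + 0.6360 = 1.108 kg·m².
ω_f = L / I = 23.08 / 1.108 = 20.83 rad/s.

|ω_f| ≈ 20.8 rad/s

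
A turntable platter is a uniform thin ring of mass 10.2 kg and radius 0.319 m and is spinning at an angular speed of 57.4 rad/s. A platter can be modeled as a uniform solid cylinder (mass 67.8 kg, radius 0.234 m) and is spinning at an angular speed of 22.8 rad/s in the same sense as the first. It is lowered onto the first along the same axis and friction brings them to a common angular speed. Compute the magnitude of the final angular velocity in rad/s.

|ω_f| ≈ 35.2 rad/s

No external torque acts about the common axis, so total angular momentum is conserved.
Moments of inertia: I_A = (10.2)(0.319)² = 1.038 kg·m²; I_B = ½(67.8)(0.234)² = 1.856 kg·m².
Taking A's sense as positive: L = (1.038)(57.4) + (1.856)(22.8) = 101.9 kg·m²·rad/s.
Combined I = 1.038 + 1.856 = 2.894 kg·m².
ω_f = L / I = 101.9 / 2.894 = 35.21 rad/s.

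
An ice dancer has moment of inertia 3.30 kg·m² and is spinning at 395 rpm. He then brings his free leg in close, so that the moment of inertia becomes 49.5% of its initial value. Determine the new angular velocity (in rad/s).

ω₂ ≈ 83.6 rad/s

With no external torque about the axis, L is conserved: I₁ω₁ = I₂ω₂.
I₂ = 0.495 × 3.30 = 1.633 kg·m².
ω₂ = I₁ω₁ / I₂ = (3.300)(395 rpm) / (1.633) = 798.0 rpm = 83.56 rad/s.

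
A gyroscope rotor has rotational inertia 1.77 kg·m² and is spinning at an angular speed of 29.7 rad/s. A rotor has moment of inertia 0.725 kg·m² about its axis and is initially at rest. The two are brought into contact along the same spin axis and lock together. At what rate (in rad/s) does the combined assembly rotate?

The coupling torques are internal; angular momentum about the shared axis is conserved.
Taking A's sense as positive: L = (1.770)(29.7) = 52.57 kg·m²·rad/s.
Combined I = 1.770 + 0.7250 = 2.495 kg·m².
ω_f = L / I = 52.57 / 2.495 = 21.07 rad/s.

|ω_f| ≈ 21.1 rad/s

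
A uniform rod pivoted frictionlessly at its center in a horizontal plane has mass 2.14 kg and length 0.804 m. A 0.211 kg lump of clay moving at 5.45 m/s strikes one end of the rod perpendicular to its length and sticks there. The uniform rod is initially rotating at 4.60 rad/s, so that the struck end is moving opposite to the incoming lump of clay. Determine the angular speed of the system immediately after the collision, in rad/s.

|ω_f| ≈ 0.455 rad/s

The axle reaction passes through the pivot and exerts no torque about it; angular momentum about the pivot is conserved through the impact.
I_p = (1/12)(2.14)(0.804)² = 0.1153 kg·m². Taking the sense of the lump of clay's angular momentum as positive, L_{lump} = m v R = (0.211)(5.45)(0.804/2) = 0.4623 kg·m²/s.
L_i = −I_p ω_p + m v R = −(0.1153)(4.60) + 0.4623 = -0.06800 kg·m²/s.
After sticking, I_f = I_p + m R² = 0.1153 + (0.211)(0.804/2)² = 0.1494 kg·m².
ω_f = L_i / I_f = -0.06800 / 0.1494 = -0.4552 rad/s.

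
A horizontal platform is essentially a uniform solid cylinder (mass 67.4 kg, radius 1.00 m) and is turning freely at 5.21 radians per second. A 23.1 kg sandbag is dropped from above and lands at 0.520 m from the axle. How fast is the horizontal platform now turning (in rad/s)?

ω_f ≈ 4.40 rad/s

No external torque acts about the axle; L_before = L_after.
I_p = ½(67.4)(1.00)² = 33.70 kg·m².
Added inertia Σmr² = (23.1)(0.520)² = 6.246 kg·m²; I_f = 33.70 + 6.246 = 39.95 kg·m².
ω_f = I_p ω_i / I_f = (33.70)(5.21) / 39.95 = 4.395 rad/s.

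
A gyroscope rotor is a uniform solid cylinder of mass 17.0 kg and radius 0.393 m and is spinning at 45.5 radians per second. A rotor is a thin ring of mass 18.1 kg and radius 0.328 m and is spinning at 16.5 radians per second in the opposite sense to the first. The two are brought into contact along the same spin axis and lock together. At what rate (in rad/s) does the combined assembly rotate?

|ω_f| ≈ 8.47 rad/s

No external torque acts about the common axis, so total angular momentum is conserved.
Moments of inertia: I_A = ½(17.0)(0.393)² = 1.313 kg·m²; I_B = (18.1)(0.328)² = 1.947 kg·m².
Taking A's sense as positive: L = (1.313)(45.5) − (1.947)(16.5) = 27.60 kg·m²·rad/s.
Combined I = 1.313 + 1.947 = 3.260 kg·m².
ω_f = L / I = 27.60 / 3.260 = 8.467 rad/s.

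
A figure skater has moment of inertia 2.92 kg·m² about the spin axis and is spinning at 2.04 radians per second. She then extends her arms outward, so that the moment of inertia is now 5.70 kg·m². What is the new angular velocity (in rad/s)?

With no external torque about the axis, L is conserved: I₁ω₁ = I₂ω₂.
ω₂ = I₁ω₁ / I₂ = (2.920)(2.04 rad/s) / (5.700) = 1.045 rad/s.

ω₂ ≈ 1.05 rad/s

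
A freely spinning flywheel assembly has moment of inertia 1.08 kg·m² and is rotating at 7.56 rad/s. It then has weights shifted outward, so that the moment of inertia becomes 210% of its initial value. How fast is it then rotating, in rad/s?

With no external torque about the axis, L is conserved: I₁ω₁ = I₂ω₂.
I₂ = 2.10 × 1.08 = 2.268 kg·m².
ω₂ = I₁ω₁ / I₂ = (1.080)(7.56 rad/s) / (2.268) = 3.600 rad/s.

ω₂ ≈ 3.60 rad/s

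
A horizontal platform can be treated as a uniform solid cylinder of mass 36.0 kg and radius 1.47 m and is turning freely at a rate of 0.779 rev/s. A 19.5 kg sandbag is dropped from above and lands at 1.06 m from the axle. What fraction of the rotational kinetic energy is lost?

The added mass arrives with no angular momentum about the axle, and any external torque about the axle is negligible, so the system's angular momentum is conserved.
I_p = ½(36.0)(1.47)² = 38.90 kg·m².
Added inertia Σmr² = (19.5)(1.06)² = 21.91 kg·m²; I_f = 38.90 + 21.91 = 60.81 kg·m².
ω_f = I_p ω_i / I_f = (38.90)(0.779) / 60.81 = 0.4983 rev/s.
KE_i = ½(38.90)(4.895 rad/s)² = 465.9 J; KE_f = ½(60.81)(3.131)² = 298.0 J.
Fraction lost = 0.3603.

fraction ≈ 0.360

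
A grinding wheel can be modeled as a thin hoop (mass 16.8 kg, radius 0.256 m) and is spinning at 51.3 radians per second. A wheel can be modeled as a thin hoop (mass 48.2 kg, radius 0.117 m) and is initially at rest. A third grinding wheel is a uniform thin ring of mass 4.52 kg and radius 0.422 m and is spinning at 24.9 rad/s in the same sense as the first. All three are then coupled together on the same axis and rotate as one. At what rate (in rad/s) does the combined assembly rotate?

|ω_f| ≈ 29.8 rad/s

No external torque acts about the common axis, so total angular momentum is conserved.
Moments of inertia: I_A = (16.8)(0.256)² = 1.101 kg·m²; I_B = (48.2)(0.117)² = 0.6598 kg·m²; I_C = (4.52)(0.422)² = 0.8049 kg·m².
Taking A's sense as positive: L = (1.101)(51.3) + (0.8049)(24.9) = 76.52 kg·m²·rad/s.
Combined I = 1.101 + 0.6598 + 0.8049 = 2.566 kg·m².
ω_f = L / I = 76.52 / 2.566 = 29.83 rad/s.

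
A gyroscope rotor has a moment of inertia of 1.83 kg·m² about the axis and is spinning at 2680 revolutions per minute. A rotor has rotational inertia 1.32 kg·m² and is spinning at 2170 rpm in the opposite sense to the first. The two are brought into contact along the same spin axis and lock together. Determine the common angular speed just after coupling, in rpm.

|ω_f| ≈ 648 rpm

The coupling torques are internal; angular momentum about the shared axis is conserved.
Taking A's sense as positive: L = (1.830)(2680) − (1.320)(2170) = 2040 kg·m²·rpm.
Combined I = 1.830 + 1.320 = 3.150 kg·m².
ω_f = L / I = 2040 / 3.150 = 647.6 rpm.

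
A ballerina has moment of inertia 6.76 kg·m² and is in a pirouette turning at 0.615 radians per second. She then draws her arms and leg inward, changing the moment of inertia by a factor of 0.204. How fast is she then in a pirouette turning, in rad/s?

Angular momentum about the spin axis is conserved since the torque about it is zero.
I₂ = 0.204 × 6.76 = 1.379 kg·m².
ω₂ = I₁ω₁ / I₂ = (6.760)(0.615 rad/s) / (1.379) = 3.015 rad/s.

ω₂ ≈ 3.01 rad/s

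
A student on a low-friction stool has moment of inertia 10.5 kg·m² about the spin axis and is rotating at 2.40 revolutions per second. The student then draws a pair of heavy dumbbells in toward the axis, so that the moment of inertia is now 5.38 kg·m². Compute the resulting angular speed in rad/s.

ω₂ ≈ 29.4 rad/s

With no external torque about the axis, L is conserved: I₁ω₁ = I₂ω₂.
ω₂ = I₁ω₁ / I₂ = (10.50)(2.40 rev/s) / (5.380) = 4.684 rev/s = 29.43 rad/s.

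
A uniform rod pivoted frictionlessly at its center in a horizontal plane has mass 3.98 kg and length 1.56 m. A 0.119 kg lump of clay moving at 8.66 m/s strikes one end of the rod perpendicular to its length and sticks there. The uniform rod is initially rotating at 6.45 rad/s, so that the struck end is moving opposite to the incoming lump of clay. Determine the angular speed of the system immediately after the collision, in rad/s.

The axle reaction passes through the pivot and exerts no torque about it; angular momentum about the pivot is conserved through the impact.
I_p = (1/12)(3.98)(1.56)² = 0.8071 kg·m². Taking the sense of the lump of clay's angular momentum as positive, L_{lump} = m v R = (0.119)(8.66)(1.56/2) = 0.8038 kg·m²/s.
L_i = −I_p ω_p + m v R = −(0.8071)(6.45) + 0.8038 = -4.402 kg·m²/s.
After sticking, I_f = I_p + m R² = 0.8071 + (0.119)(1.56/2)² = 0.8795 kg·m².
ω_f = L_i / I_f = -4.402 / 0.8795 = -5.005 rad/s.

|ω_f| ≈ 5.01 rad/s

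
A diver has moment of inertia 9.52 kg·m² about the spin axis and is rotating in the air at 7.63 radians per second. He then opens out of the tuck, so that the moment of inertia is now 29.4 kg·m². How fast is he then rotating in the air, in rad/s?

ω₂ ≈ 2.47 rad/s

Angular momentum about the spin axis is conserved since the torque about it is zero.
ω₂ = I₁ω₁ / I₂ = (9.520)(7.63 rad/s) / (29.40) = 2.471 rad/s.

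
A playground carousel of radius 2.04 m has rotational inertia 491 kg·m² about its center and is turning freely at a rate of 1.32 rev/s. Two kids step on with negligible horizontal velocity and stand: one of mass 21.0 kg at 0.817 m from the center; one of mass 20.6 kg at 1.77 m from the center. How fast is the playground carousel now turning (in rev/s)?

No external torque acts about the center; L_before = L_after.
Added inertia Σmr² = (21.0)(0.817)² + (20.6)(1.77)² = 78.56 kg·m²; I_f = 491.0 + 78.56 = 569.6 kg·m².
ω_f = I_p ω_i / I_f = (491.0)(1.32) / 569.6 = 1.138 rev/s.

ω_f ≈ 1.14 rev/s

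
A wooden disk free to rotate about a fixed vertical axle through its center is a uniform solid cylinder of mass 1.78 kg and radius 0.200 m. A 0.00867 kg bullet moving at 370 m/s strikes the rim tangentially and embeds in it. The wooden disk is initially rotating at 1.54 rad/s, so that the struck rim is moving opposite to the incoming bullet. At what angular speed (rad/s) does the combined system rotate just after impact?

|ω_f| ≈ 16.3 rad/s

About the axle the impulsive forces during the collision are internal, so angular momentum about that axis is conserved.
I_p = ½(1.78)(0.200)² = 0.03560 kg·m². Taking the sense of the bullet's angular momentum as positive, L_{bullet} = m v R = (0.00867)(370)(0.200) = 0.6416 kg·m²/s.
L_i = −I_p ω_p + m v R = −(0.03560)(1.54) + 0.6416 = 0.5868 kg·m²/s.
After sticking, I_f = I_p + m R² = 0.03560 + (0.00867)(0.200)² = 0.03595 kg·m².
ω_f = L_i / I_f = 0.5868 / 0.03595 = 16.32 rad/s.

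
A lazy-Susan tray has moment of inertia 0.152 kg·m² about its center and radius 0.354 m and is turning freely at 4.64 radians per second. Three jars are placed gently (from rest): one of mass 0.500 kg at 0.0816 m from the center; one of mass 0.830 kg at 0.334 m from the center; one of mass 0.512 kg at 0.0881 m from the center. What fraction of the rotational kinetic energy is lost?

No external torque acts about the center; L_before = L_after.
Added inertia Σmr² = (0.500)(0.0816)² + (0.830)(0.334)² + (0.512)(0.0881)² = 0.09989 kg·m²; I_f = 0.1520 + 0.09989 = 0.2519 kg·m².
ω_f = I_p ω_i / I_f = (0.1520)(4.64) / 0.2519 = 2.800 rad/s.
KE_i = ½(0.1520)(4.640 rad/s)² = 1.636 J; KE_f = ½(0.2519)(2.800)² = 0.9874 J.
Fraction lost = 0.3966.

fraction ≈ 0.397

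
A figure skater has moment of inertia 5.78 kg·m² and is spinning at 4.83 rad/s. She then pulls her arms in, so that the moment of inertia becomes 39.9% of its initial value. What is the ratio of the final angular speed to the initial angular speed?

ω₂/ω₁ ≈ 2.51

With no external torque about the axis, L is conserved: I₁ω₁ = I₂ω₂.
I₂ = 0.399 × 5.78 = 2.306 kg·m².
ω₂/ω₁ = I₁/I₂ = 5.780 / 2.306 = 2.506.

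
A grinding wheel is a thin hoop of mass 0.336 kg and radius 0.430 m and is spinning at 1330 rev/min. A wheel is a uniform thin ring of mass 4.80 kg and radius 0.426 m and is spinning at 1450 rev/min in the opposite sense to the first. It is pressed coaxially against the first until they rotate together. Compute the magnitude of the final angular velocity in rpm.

|ω_f| ≈ 1260 rpm

No external torque acts about the common axis, so total angular momentum is conserved.
Moments of inertia: I_A = (0.336)(0.430)² = 0.06213 kg·m²; I_B = (4.80)(0.426)² = 0.8711 kg·m².
Taking A's sense as positive: L = (0.06213)(1330) − (0.8711)(1450) = -1180 kg·m²·rpm.
Combined I = 0.06213 + 0.8711 = 0.9332 kg·m².
ω_f = L / I = -1180 / 0.9332 = -1265 rpm.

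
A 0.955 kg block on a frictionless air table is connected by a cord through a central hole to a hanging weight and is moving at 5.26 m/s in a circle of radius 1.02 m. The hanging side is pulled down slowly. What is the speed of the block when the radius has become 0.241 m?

v₂ ≈ 22.3 m/s

The only horizontal force on the mass is along the cord (radial), so it exerts no torque about the hole and angular momentum m v r is conserved.
v₂ = v₁ r₁ / r₂ = (5.26)(1.02) / (0.241) = 22.26 m/s.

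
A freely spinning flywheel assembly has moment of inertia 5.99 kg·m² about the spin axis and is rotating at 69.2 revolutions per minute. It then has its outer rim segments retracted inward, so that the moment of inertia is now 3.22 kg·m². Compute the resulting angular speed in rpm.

ω₂ ≈ 129 rpm

With no external torque about the axis, L is conserved: I₁ω₁ = I₂ω₂.
ω₂ = I₁ω₁ / I₂ = (5.990)(69.2 rpm) / (3.220) = 128.7 rpm.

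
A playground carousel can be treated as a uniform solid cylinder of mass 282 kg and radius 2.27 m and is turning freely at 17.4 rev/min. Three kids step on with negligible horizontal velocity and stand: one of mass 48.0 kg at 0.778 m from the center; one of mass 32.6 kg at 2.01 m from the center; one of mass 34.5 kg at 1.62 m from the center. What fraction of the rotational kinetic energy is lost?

fraction ≈ 0.257

No external torque acts about the center; L_before = L_after.
I_p = ½(282)(2.27)² = 726.6 kg·m².
Added inertia Σmr² = (48.0)(0.778)² + (32.6)(2.01)² + (34.5)(1.62)² = 251.3 kg·m²; I_f = 726.6 + 251.3 = 977.9 kg·m².
ω_f = I_p ω_i / I_f = (726.6)(17.4) / 977.9 = 12.93 rpm.
KE_i = ½(726.6)(1.822 rad/s)² = 1206 J; KE_f = ½(977.9)(1.354)² = 896.2 J.
Fraction lost = 0.2570.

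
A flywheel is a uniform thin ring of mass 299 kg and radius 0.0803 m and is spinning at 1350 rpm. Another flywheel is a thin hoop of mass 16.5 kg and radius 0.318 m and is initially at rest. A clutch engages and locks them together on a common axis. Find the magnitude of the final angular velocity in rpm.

The coupling torques are internal; angular momentum about the shared axis is conserved.
Moments of inertia: I_A = (299)(0.0803)² = 1.928 kg·m²; I_B = (16.5)(0.318)² = 1.669 kg·m².
Taking A's sense as positive: L = (1.928)(1350) = 2603 kg·m²·rpm.
Combined I = 1.928 + 1.669 = 3.597 kg·m².
ω_f = L / I = 2603 / 3.597 = 723.7 rpm.

|ω_f| ≈ 724 rpm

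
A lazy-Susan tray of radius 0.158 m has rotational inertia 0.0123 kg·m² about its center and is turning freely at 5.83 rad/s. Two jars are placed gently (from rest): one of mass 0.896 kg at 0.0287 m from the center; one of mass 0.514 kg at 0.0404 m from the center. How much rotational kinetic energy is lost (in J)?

No external torque acts about the center; L_before = L_after.
Added inertia Σmr² = (0.896)(0.0287)² + (0.514)(0.0404)² = 0.001577 kg·m²; I_f = 0.01230 + 0.001577 = 0.01388 kg·m².
ω_f = I_p ω_i / I_f = (0.01230)(5.83) / 0.01388 = 5.167 rad/s.
KE_i = ½(0.01230)(5.830 rad/s)² = 0.2090 J; KE_f = ½(0.01388)(5.167)² = 0.1853 J.

energy lost ≈ 0.0238 J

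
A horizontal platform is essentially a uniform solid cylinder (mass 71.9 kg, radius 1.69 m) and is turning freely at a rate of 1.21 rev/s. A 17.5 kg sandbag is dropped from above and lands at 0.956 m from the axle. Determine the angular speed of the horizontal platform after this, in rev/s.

ω_f ≈ 1.05 rev/s

No external torque acts about the axle; L_before = L_after.
I_p = ½(71.9)(1.69)² = 102.7 kg·m².
Added inertia Σmr² = (17.5)(0.956)² = 15.99 kg·m²; I_f = 102.7 + 15.99 = 118.7 kg·m².
ω_f = I_p ω_i / I_f = (102.7)(1.21) / 118.7 = 1.047 rev/s.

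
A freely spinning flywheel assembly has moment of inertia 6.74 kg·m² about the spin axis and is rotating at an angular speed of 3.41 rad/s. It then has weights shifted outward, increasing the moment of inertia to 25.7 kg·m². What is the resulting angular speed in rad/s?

Angular momentum about the spin axis is conserved since the torque about it is zero.
ω₂ = I₁ω₁ / I₂ = (6.740)(3.41 rad/s) / (25.70) = 0.8943 rad/s.

ω₂ ≈ 0.894 rad/s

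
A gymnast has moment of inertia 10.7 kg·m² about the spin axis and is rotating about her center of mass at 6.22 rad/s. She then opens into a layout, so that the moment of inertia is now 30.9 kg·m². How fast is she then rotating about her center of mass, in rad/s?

With no external torque about the axis, L is conserved: I₁ω₁ = I₂ω₂.
ω₂ = I₁ω₁ / I₂ = (10.70)(6.22 rad/s) / (30.90) = 2.154 rad/s.

ω₂ ≈ 2.15 rad/s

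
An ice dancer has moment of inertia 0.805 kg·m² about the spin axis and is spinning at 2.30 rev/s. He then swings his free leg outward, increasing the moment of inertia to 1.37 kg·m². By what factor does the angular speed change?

ω₂/ω₁ ≈ 0.588

Angular momentum about the spin axis is conserved since the torque about it is zero.
ω₂/ω₁ = I₁/I₂ = 0.8050 / 1.370 = 0.5876.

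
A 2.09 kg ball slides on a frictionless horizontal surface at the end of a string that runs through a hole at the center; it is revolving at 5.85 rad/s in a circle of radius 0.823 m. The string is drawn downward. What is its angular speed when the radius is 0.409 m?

ω₂ ≈ 23.7 rad/s

No torque about the axis ⇒ m r₁² ω₁ = m r₂² ω₂.
ω₂ = ω₁ (r₁/r₂)² = (5.85)(0.823/0.409)² = 23.69 rad/s.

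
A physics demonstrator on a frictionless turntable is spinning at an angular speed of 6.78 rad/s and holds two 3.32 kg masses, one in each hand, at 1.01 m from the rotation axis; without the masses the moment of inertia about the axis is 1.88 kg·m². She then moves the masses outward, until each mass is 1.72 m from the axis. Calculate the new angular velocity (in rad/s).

With no external torque about the axis, L is conserved: I₁ω₁ = I₂ω₂.
I₁ = 1.88 + 2(3.32)(1.01)² = 8.653 kg·m²; I₂ = 1.88 + 2(3.32)(1.72)² = 21.52 kg·m².
ω₂ = I₁ω₁ / I₂ = (8.653)(6.78 rad/s) / (21.52) = 2.726 rad/s.

ω₂ ≈ 2.73 rad/s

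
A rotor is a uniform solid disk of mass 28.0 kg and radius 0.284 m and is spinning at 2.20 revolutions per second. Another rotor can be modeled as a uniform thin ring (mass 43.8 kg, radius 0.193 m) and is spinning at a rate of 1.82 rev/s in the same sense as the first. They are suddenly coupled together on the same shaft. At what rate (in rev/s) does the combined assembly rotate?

|ω_f| ≈ 1.98 rev/s

The coupling torques are internal; angular momentum about the shared axis is conserved.
Moments of inertia: I_A = ½(28.0)(0.284)² = 1.129 kg·m²; I_B = (43.8)(0.193)² = 1.632 kg·m².
Taking A's sense as positive: L = (1.129)(2.20) + (1.632)(1.82) = 5.454 kg·m²·rev/s.
Combined I = 1.129 + 1.632 = 2.761 kg·m².
ω_f = L / I = 5.454 / 2.761 = 1.975 rev/s.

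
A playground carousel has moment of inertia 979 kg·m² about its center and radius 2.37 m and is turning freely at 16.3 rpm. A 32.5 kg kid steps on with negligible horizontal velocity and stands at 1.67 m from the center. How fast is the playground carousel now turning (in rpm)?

ω_f ≈ 14.9 rpm

No external torque acts about the center; L_before = L_after.
Added inertia Σmr² = (32.5)(1.67)² = 90.64 kg·m²; I_f = 979.0 + 90.64 = 1070 kg·m².
ω_f = I_p ω_i / I_f = (979.0)(16.3) / 1070 = 14.92 rpm.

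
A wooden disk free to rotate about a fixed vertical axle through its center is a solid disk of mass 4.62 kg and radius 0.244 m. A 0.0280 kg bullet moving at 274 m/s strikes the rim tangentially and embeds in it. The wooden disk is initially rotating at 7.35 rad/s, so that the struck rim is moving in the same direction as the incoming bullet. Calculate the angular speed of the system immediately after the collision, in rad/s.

|ω_f| ≈ 20.7 rad/s

About the axle the impulsive forces during the collision are internal, so angular momentum about that axis is conserved.
I_p = ½(4.62)(0.244)² = 0.1375 kg·m². Taking the sense of the bullet's angular momentum as positive, L_{bullet} = m v R = (0.0280)(274)(0.244) = 1.872 kg·m²/s.
L_i = +I_p ω_p + m v R = +(0.1375)(7.35) + 1.872 = 2.883 kg·m²/s.
After sticking, I_f = I_p + m R² = 0.1375 + (0.0280)(0.244)² = 0.1392 kg·m².
ω_f = L_i / I_f = 2.883 / 0.1392 = 20.71 rad/s.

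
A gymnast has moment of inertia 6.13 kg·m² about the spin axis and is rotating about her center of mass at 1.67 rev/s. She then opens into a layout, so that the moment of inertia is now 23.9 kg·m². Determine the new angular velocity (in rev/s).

ω₂ ≈ 0.428 rev/s

No external torque acts about the spin axis, so angular momentum is conserved.
ω₂ = I₁ω₁ / I₂ = (6.130)(1.67 rev/s) / (23.90) = 0.4283 rev/s.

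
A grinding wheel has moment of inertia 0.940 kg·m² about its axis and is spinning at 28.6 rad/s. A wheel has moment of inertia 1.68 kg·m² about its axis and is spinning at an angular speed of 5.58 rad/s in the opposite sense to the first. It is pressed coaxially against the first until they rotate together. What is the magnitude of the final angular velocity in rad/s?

|ω_f| ≈ 6.68 rad/s

No external torque acts about the common axis, so total angular momentum is conserved.
Taking A's sense as positive: L = (0.9400)(28.6) − (1.680)(5.58) = 17.51 kg·m²·rad/s.
Combined I = 0.9400 + 1.680 = 2.620 kg·m².
ω_f = L / I = 17.51 / 2.620 = 6.683 rad/s.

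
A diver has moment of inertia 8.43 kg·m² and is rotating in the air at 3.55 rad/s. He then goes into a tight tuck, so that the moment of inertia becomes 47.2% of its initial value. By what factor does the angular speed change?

ω₂/ω₁ ≈ 2.12

No external torque acts about the spin axis, so angular momentum is conserved.
I₂ = 0.472 × 8.43 = 3.979 kg·m².
ω₂/ω₁ = I₁/I₂ = 8.430 / 3.979 = 2.119.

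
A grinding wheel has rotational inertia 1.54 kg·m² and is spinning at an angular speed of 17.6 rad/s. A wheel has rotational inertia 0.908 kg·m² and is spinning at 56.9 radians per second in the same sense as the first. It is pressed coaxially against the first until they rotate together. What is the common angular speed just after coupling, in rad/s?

No external torque acts about the common axis, so total angular momentum is conserved.
Taking A's sense as positive: L = (1.540)(17.6) + (0.9080)(56.9) = 78.77 kg·m²·rad/s.
Combined I = 1.540 + 0.9080 = 2.448 kg·m².
ω_f = L / I = 78.77 / 2.448 = 32.18 rad/s.

|ω_f| ≈ 32.2 rad/s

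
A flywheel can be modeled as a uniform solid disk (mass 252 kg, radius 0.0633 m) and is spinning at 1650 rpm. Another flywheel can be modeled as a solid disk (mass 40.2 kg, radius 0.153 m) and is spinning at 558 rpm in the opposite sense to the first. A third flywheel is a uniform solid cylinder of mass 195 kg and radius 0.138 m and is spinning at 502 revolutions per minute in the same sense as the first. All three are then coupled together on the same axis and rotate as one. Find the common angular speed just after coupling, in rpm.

|ω_f| ≈ 531 rpm

No external torque acts about the common axis, so total angular momentum is conserved.
Moments of inertia: I_A = ½(252)(0.0633)² = 0.5049 kg·m²; I_B = ½(40.2)(0.153)² = 0.4705 kg·m²; I_C = ½(195)(0.138)² = 1.857 kg·m².
Taking A's sense as positive: L = (0.5049)(1650) − (0.4705)(558) + (1.857)(502) = 1503 kg·m²·rpm.
Combined I = 0.5049 + 0.4705 + 1.857 = 2.832 kg·m².
ω_f = L / I = 1503 / 2.832 = 530.5 rpm.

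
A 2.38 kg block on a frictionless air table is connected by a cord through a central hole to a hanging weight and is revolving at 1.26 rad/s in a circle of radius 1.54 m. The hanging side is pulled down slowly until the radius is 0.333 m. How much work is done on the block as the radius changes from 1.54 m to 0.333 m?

W ≈ 91.3 J

The constraining force is radial, so m r² ω about the center is conserved.
ω₂ = ω₁ (r₁/r₂)² = (1.26)(1.54/0.333)² = 26.95 rad/s.
W = ΔKE = ½m(v₂² − v₁²) = 91.35 J.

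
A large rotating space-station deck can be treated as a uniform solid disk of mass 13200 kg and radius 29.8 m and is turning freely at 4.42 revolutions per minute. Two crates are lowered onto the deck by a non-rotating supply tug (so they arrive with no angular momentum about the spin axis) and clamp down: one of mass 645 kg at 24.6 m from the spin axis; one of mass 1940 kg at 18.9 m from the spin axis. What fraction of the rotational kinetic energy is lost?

The added mass arrives with no angular momentum about the spin axis, and any external torque about the spin axis is negligible, so the system's angular momentum is conserved.
I_p = ½(13200)(29.8)² = 5.861e+06 kg·m².
Added inertia Σmr² = (645)(24.6)² + (1940)(18.9)² = 1.083e+06 kg·m²; I_f = 5.861e+06 + 1.083e+06 = 6.944e+06 kg·m².
ω_f = I_p ω_i / I_f = (5.861e+06)(4.42) / 6.944e+06 = 3.730 rpm.
KE_i = ½(5.861e+06)(0.4629 rad/s)² = 6.278e+05 J; KE_f = ½(6.944e+06)(0.3907)² = 5.299e+05 J.
Fraction lost = 0.1560.

fraction ≈ 0.156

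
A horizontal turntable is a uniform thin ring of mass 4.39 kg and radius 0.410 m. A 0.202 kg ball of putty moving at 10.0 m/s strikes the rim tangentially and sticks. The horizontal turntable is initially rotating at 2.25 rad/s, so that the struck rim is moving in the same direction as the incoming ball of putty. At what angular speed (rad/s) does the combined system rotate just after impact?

The axle reaction passes through the axle and exerts no torque about it; angular momentum about the axle is conserved through the impact.
I_p = (4.39)(0.410)² = 0.7380 kg·m². Taking the sense of the ball of putty's angular momentum as positive, L_{ball} = m v R = (0.202)(10.0)(0.410) = 0.8282 kg·m²/s.
L_i = +I_p ω_p + m v R = +(0.7380)(2.25) + 0.8282 = 2.489 kg·m²/s.
After sticking, I_f = I_p + m R² = 0.7380 + (0.202)(0.410)² = 0.7719 kg·m².
ω_f = L_i / I_f = 2.489 / 0.7719 = 3.224 rad/s.

|ω_f| ≈ 3.22 rad/s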